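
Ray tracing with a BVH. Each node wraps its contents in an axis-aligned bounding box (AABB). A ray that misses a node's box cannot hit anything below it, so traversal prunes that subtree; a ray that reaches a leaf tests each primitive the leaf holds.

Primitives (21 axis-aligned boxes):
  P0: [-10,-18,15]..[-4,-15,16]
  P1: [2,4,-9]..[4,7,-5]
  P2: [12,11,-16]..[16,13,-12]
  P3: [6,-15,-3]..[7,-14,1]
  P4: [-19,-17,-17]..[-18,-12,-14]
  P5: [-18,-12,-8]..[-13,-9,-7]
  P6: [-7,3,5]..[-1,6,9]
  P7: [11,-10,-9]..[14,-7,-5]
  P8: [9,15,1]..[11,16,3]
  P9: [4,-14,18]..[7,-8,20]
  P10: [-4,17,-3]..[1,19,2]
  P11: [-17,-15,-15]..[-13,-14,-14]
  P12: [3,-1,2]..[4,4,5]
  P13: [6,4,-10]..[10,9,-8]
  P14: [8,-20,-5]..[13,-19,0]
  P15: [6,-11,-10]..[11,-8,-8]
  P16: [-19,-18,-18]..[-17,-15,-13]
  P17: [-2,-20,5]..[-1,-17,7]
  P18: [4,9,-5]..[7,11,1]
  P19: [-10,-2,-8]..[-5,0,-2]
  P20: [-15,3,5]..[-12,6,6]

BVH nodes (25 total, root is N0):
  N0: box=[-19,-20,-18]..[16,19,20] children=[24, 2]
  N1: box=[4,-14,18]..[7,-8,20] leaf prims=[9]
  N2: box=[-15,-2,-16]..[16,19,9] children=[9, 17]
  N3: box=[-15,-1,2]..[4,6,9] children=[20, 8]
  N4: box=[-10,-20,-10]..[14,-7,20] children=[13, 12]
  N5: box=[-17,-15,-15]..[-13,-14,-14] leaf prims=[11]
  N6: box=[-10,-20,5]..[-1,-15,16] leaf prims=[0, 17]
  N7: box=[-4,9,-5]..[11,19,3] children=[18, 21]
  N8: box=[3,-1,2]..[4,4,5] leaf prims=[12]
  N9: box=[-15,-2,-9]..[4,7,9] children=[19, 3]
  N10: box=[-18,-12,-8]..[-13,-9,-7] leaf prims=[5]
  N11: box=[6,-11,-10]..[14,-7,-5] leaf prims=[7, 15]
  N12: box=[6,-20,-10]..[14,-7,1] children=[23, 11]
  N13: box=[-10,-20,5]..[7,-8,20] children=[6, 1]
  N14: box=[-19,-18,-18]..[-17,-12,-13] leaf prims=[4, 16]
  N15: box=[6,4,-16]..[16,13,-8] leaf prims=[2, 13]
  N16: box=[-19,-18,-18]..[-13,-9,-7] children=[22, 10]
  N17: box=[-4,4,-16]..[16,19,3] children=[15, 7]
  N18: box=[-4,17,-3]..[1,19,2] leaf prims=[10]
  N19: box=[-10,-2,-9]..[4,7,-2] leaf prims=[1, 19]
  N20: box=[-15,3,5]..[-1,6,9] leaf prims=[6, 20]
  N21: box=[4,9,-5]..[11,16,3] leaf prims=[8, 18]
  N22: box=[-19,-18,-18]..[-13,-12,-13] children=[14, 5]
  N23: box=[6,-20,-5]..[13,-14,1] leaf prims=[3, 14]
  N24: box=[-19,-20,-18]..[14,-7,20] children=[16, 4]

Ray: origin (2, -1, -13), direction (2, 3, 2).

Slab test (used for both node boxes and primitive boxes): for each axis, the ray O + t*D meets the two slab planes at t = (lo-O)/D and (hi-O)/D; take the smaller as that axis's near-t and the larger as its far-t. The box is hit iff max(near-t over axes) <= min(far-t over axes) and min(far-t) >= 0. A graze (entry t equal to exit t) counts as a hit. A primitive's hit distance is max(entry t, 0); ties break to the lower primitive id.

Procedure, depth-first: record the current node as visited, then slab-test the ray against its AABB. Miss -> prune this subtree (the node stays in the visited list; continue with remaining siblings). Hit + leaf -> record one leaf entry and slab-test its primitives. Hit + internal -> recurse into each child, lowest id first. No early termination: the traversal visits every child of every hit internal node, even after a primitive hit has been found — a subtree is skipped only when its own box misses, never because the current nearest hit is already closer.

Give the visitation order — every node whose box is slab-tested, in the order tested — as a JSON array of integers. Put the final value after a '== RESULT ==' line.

Walk:
N0 x:[-21/2,7] y:[-19/3,20/3] z:[-5/2,33/2] -> hit [-5/2,20/3], descend [2, 24]
  N2 x:[-17/2,7] y:[-1/3,20/3] z:[-3/2,11] -> hit [-1/3,20/3], descend [9, 17]
    N9 x:[-17/2,1] y:[-1/3,8/3] z:[2,11] -> miss, prune
    N17 x:[-3,7] y:[5/3,20/3] z:[-3/2,8] -> hit [5/3,20/3], descend [7, 15]
      N7 x:[-3,9/2] y:[10/3,20/3] z:[4,8] -> hit [4,9/2], descend [18, 21]
        N18 x:[-3,-1/2] y:[6,20/3] z:[5,15/2] -> miss, prune
        N21 x:[1,9/2] y:[10/3,17/3] z:[4,8] -> hit [4,9/2] leaf, test {P8(miss), P18(miss)}
      N15 x:[2,7] y:[5/3,14/3] z:[-3/2,5/2] -> hit [2,5/2] leaf, test {P2(miss), P13@t=2}
  N24 x:[-21/2,6] y:[-19/3,-2] z:[-5/2,33/2] -> miss, prune

Visited [0, 2, 9, 17, 7, 18, 21, 15, 24]. Tests: 9 box, 2 leaf. Nearest: P13.

== RESULT ==
[0, 2, 9, 17, 7, 18, 21, 15, 24]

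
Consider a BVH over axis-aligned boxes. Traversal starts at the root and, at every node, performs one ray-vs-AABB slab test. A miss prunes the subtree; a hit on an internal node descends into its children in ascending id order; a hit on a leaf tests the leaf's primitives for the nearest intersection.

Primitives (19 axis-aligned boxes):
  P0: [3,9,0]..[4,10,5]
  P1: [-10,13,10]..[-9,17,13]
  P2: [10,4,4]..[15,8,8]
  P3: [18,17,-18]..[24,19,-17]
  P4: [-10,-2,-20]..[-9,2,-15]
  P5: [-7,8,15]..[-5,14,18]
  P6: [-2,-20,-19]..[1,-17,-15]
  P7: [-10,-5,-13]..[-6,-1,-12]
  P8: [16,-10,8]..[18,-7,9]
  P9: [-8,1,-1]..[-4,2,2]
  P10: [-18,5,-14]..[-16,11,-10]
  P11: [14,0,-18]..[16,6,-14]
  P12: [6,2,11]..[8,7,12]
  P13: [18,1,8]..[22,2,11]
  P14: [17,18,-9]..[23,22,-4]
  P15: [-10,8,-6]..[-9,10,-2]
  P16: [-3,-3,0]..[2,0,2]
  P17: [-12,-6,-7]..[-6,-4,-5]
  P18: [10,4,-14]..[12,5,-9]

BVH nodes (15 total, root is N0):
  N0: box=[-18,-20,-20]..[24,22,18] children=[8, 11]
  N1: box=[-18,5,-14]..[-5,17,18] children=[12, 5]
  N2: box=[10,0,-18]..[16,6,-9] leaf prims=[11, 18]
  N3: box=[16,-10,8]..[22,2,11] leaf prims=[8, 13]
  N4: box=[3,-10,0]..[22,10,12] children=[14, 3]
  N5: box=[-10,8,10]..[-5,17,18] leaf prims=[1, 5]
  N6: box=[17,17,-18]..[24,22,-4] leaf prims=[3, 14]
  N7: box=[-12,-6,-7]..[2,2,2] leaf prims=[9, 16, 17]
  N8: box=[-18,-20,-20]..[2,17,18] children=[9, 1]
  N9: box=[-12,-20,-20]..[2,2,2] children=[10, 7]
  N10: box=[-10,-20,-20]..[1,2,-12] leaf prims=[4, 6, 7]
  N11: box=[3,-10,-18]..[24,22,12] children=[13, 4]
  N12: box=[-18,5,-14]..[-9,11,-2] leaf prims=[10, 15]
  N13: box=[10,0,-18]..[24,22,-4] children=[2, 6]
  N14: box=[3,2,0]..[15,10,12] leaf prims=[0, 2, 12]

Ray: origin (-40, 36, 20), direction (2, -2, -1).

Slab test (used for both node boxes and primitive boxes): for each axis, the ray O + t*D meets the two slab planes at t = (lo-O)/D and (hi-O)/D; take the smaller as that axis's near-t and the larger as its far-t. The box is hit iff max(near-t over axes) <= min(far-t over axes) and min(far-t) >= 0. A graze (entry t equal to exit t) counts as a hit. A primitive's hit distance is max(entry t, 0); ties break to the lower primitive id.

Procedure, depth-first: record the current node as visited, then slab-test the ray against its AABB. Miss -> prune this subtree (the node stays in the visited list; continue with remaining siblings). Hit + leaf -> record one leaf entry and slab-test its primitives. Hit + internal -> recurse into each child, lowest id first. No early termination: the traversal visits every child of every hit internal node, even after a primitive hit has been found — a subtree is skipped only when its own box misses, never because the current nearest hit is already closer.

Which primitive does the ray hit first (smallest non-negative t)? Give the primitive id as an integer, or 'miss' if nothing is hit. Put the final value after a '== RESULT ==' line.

Traverse from the root:
N0 x:[11,32] y:[7,28] z:[2,40] -> hit [11,28], descend [8, 11]
  N8 x:[11,21] y:[19/2,28] z:[2,40] -> hit [11,21], descend [1, 9]
    N1 x:[11,35/2] y:[19/2,31/2] z:[2,34] -> hit [11,31/2], descend [5, 12]
      N5 x:[15,35/2] y:[19/2,14] z:[2,10] -> miss, prune
      N12 x:[11,31/2] y:[25/2,31/2] z:[22,34] -> miss, prune
    N9 x:[14,21] y:[17,28] z:[18,40] -> hit [18,21], descend [7, 10]
      N7 x:[14,21] y:[17,21] z:[18,27] -> hit [18,21] leaf, test {P9(miss), P16@t=37/2, P17(miss)}
      N10 x:[15,41/2] y:[17,28] z:[32,40] -> miss, prune
  N11 x:[43/2,32] y:[7,23] z:[8,38] -> hit [43/2,23], descend [4, 13]
    N4 x:[43/2,31] y:[13,23] z:[8,20] -> miss, prune
    N13 x:[25,32] y:[7,18] z:[24,38] -> miss, prune

11 AABB tests over nodes [0, 8, 1, 5, 12, 9, 7, 10, 11, 4, 13]; 1 leaf entered; closest P16.

== RESULT ==
16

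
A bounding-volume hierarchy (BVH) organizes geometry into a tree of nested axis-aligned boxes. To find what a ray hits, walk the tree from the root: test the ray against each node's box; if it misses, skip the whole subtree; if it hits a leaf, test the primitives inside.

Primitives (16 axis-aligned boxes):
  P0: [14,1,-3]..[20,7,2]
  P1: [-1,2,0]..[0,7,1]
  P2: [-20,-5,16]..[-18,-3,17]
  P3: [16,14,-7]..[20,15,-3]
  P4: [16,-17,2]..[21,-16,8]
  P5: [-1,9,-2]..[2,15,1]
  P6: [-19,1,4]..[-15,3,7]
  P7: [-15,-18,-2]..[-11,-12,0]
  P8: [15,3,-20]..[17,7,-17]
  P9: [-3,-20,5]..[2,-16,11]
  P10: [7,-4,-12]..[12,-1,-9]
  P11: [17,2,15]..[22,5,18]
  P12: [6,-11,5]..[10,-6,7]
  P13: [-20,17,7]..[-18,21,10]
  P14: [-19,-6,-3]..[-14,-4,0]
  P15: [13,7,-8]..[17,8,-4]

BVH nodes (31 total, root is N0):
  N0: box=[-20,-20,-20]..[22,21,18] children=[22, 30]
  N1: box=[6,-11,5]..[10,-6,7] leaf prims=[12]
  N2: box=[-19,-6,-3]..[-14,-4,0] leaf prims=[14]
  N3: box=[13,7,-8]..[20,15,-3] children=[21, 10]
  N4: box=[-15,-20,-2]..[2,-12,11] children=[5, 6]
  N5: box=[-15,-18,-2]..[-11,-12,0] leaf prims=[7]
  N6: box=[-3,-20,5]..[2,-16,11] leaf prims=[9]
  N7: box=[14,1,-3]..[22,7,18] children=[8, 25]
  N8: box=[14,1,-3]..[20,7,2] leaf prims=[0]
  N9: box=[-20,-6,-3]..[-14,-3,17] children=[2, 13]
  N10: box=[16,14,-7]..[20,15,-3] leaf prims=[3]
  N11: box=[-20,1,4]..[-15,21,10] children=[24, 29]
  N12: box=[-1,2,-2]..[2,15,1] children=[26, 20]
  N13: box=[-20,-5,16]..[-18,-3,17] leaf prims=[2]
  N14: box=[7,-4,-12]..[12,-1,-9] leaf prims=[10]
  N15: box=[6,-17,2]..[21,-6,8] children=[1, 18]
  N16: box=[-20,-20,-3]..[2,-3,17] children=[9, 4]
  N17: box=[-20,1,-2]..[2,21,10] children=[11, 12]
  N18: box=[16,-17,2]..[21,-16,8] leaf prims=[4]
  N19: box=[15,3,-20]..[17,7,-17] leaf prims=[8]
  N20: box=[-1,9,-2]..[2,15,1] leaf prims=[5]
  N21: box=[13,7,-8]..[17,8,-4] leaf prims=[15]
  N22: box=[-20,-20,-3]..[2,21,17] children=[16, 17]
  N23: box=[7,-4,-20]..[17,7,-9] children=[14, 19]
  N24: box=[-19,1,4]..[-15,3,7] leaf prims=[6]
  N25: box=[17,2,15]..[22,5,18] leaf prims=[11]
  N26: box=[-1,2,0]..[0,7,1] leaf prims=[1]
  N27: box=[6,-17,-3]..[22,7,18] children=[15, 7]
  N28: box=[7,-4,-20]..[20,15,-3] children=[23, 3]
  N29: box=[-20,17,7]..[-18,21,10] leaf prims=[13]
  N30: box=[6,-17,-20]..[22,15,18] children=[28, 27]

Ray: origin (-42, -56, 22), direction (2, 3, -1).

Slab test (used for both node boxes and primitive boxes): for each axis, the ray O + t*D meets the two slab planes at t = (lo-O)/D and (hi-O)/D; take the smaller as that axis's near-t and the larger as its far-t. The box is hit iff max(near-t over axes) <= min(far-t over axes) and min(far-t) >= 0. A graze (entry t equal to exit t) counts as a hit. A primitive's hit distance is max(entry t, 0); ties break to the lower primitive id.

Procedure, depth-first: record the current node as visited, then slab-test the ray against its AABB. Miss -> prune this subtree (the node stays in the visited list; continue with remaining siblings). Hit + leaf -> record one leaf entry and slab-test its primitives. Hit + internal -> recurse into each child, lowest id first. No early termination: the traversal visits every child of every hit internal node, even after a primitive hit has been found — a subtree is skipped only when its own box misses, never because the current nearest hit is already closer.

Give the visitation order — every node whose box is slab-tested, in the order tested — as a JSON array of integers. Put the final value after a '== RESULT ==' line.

Walk:
N0 x:[11,32] y:[12,77/3] z:[4,42] -> hit [12,77/3], descend [22, 30]
  N22 x:[11,22] y:[12,77/3] z:[5,25] -> hit [12,22], descend [16, 17]
    N16 x:[11,22] y:[12,53/3] z:[5,25] -> hit [12,53/3], descend [4, 9]
      N4 x:[27/2,22] y:[12,44/3] z:[11,24] -> hit [27/2,44/3], descend [5, 6]
        N5 x:[27/2,31/2] y:[38/3,44/3] z:[22,24] -> miss, prune
        N6 x:[39/2,22] y:[12,40/3] z:[11,17] -> miss, prune
      N9 x:[11,14] y:[50/3,53/3] z:[5,25] -> miss, prune
    N17 x:[11,22] y:[19,77/3] z:[12,24] -> hit [19,22], descend [11, 12]
      N11 x:[11,27/2] y:[19,77/3] z:[12,18] -> miss, prune
      N12 x:[41/2,22] y:[58/3,71/3] z:[21,24] -> hit [21,22], descend [20, 26]
        N20 x:[41/2,22] y:[65/3,71/3] z:[21,24] -> hit [65/3,22] leaf, test {P5@t=65/3}
        N26 x:[41/2,21] y:[58/3,21] z:[21,22] -> hit [21,21] leaf, test {P1@t=21}
  N30 x:[24,32] y:[13,71/3] z:[4,42] -> miss, prune

Visited [0, 22, 16, 4, 5, 6, 9, 17, 11, 12, 20, 26, 30]. Tests: 13 box, 2 leaf. Nearest: P1.

== RESULT ==
[0, 22, 16, 4, 5, 6, 9, 17, 11, 12, 20, 26, 30]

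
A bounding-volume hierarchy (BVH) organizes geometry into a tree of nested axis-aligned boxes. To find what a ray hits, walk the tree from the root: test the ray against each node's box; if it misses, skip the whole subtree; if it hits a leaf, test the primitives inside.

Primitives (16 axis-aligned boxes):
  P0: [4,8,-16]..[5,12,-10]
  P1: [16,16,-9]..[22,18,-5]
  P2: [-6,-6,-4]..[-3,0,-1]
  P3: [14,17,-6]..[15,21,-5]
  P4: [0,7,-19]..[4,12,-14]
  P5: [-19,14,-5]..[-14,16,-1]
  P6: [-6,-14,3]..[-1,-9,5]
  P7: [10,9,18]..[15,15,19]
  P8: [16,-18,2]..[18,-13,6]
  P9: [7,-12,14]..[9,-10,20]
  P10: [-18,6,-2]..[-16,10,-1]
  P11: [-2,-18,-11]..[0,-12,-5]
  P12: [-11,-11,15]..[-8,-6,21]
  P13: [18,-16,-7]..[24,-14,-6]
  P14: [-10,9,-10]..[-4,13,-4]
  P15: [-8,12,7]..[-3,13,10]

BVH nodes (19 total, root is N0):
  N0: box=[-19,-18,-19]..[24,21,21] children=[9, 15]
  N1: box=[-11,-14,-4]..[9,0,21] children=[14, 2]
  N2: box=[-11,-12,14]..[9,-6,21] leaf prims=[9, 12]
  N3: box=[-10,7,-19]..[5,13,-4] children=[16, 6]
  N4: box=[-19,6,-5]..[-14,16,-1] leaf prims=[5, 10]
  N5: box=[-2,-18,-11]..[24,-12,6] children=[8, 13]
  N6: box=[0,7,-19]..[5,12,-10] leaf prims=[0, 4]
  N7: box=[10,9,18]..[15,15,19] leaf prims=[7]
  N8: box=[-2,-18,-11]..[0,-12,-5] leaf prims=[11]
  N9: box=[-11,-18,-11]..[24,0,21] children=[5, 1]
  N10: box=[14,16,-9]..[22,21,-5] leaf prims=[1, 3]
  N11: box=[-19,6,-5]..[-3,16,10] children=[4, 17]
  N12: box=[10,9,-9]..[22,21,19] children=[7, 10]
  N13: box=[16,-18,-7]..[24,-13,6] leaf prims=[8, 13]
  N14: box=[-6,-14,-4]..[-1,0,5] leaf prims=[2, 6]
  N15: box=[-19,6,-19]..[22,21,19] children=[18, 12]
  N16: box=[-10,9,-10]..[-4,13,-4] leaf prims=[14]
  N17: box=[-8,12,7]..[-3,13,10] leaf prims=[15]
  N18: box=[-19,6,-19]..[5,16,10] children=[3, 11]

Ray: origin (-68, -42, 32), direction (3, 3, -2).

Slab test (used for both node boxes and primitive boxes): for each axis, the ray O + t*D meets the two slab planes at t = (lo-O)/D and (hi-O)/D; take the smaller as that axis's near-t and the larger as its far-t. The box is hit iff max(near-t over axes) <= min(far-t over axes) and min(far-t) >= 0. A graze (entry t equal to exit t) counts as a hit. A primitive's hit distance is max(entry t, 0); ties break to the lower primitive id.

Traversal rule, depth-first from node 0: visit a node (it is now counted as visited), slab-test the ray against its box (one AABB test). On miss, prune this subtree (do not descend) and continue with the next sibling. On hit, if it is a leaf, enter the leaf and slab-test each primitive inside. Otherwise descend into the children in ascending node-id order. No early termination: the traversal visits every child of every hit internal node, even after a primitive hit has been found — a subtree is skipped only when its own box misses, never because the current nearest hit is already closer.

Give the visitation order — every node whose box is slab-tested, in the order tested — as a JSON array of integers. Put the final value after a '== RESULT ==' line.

Walk:
N0 x:[49/3,92/3] y:[8,21] z:[11/2,51/2] -> hit [49/3,21], descend [9, 15]
  N9 x:[19,92/3] y:[8,14] z:[11/2,43/2] -> miss, prune
  N15 x:[49/3,30] y:[16,21] z:[13/2,51/2] -> hit [49/3,21], descend [12, 18]
    N12 x:[26,30] y:[17,21] z:[13/2,41/2] -> miss, prune
    N18 x:[49/3,73/3] y:[16,58/3] z:[11,51/2] -> hit [49/3,58/3], descend [3, 11]
      N3 x:[58/3,73/3] y:[49/3,55/3] z:[18,51/2] -> miss, prune
      N11 x:[49/3,65/3] y:[16,58/3] z:[11,37/2] -> hit [49/3,37/2], descend [4, 17]
        N4 x:[49/3,18] y:[16,58/3] z:[33/2,37/2] -> hit [33/2,18] leaf, test {P5(miss), P10@t=50/3}
        N17 x:[20,65/3] y:[18,55/3] z:[11,25/2] -> miss, prune

Visited [0, 9, 15, 12, 18, 3, 11, 4, 17]. Tests: 9 box, 1 leaf. Nearest: P10.

== RESULT ==
[0, 9, 15, 12, 18, 3, 11, 4, 17]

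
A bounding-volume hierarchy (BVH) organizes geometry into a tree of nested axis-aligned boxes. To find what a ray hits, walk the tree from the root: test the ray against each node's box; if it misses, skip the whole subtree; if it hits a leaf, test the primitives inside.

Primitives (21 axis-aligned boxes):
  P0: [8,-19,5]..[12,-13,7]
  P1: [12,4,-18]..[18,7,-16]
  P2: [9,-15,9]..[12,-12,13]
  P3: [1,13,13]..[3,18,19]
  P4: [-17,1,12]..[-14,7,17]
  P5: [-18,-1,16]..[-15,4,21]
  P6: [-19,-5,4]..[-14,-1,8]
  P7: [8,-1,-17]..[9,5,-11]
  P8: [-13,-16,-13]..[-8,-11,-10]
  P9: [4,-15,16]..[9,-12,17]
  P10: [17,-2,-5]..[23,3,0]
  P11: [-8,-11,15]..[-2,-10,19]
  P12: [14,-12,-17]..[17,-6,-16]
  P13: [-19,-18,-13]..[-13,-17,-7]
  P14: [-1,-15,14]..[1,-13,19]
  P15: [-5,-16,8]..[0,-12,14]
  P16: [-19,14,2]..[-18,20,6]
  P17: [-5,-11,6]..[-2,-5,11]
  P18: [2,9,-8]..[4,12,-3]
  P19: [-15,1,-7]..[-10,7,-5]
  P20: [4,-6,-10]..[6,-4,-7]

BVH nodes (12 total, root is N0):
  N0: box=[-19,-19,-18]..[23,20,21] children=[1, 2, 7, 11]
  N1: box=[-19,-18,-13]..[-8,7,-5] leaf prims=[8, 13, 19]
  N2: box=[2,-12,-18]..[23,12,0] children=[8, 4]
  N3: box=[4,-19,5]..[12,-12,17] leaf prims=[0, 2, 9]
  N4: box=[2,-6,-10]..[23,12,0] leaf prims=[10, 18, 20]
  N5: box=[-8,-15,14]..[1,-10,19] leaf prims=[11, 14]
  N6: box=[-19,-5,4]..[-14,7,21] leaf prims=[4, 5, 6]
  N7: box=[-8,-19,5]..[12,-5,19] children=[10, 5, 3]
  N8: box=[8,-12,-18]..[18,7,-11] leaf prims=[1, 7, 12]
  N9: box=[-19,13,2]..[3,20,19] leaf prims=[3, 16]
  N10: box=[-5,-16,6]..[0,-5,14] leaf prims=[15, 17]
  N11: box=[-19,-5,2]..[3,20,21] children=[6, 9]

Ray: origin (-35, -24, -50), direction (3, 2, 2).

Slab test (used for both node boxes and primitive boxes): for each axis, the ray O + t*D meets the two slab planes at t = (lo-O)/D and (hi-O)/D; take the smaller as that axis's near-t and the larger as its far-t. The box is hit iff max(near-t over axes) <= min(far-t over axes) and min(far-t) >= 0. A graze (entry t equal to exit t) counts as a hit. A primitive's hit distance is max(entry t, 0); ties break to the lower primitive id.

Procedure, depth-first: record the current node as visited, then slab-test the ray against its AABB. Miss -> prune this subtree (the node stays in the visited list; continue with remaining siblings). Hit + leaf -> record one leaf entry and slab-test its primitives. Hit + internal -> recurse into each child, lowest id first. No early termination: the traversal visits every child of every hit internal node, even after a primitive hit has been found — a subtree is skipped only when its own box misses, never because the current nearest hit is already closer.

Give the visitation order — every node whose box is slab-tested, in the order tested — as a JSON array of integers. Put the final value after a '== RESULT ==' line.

Traverse from the root:
N0 x:[16/3,58/3] y:[5/2,22] z:[16,71/2] -> hit [16,58/3], descend [1, 2, 7, 11]
  N1 x:[16/3,9] y:[3,31/2] z:[37/2,45/2] -> miss, prune
  N2 x:[37/3,58/3] y:[6,18] z:[16,25] -> hit [16,18], descend [4, 8]
    N4 x:[37/3,58/3] y:[9,18] z:[20,25] -> miss, prune
    N8 x:[43/3,53/3] y:[6,31/2] z:[16,39/2] -> miss, prune
  N7 x:[9,47/3] y:[5/2,19/2] z:[55/2,69/2] -> miss, prune
  N11 x:[16/3,38/3] y:[19/2,22] z:[26,71/2] -> miss, prune

7 AABB tests over nodes [0, 1, 2, 4, 8, 7, 11]; 0 leaves entered; closest miss.

== RESULT ==
[0, 1, 2, 4, 8, 7, 11]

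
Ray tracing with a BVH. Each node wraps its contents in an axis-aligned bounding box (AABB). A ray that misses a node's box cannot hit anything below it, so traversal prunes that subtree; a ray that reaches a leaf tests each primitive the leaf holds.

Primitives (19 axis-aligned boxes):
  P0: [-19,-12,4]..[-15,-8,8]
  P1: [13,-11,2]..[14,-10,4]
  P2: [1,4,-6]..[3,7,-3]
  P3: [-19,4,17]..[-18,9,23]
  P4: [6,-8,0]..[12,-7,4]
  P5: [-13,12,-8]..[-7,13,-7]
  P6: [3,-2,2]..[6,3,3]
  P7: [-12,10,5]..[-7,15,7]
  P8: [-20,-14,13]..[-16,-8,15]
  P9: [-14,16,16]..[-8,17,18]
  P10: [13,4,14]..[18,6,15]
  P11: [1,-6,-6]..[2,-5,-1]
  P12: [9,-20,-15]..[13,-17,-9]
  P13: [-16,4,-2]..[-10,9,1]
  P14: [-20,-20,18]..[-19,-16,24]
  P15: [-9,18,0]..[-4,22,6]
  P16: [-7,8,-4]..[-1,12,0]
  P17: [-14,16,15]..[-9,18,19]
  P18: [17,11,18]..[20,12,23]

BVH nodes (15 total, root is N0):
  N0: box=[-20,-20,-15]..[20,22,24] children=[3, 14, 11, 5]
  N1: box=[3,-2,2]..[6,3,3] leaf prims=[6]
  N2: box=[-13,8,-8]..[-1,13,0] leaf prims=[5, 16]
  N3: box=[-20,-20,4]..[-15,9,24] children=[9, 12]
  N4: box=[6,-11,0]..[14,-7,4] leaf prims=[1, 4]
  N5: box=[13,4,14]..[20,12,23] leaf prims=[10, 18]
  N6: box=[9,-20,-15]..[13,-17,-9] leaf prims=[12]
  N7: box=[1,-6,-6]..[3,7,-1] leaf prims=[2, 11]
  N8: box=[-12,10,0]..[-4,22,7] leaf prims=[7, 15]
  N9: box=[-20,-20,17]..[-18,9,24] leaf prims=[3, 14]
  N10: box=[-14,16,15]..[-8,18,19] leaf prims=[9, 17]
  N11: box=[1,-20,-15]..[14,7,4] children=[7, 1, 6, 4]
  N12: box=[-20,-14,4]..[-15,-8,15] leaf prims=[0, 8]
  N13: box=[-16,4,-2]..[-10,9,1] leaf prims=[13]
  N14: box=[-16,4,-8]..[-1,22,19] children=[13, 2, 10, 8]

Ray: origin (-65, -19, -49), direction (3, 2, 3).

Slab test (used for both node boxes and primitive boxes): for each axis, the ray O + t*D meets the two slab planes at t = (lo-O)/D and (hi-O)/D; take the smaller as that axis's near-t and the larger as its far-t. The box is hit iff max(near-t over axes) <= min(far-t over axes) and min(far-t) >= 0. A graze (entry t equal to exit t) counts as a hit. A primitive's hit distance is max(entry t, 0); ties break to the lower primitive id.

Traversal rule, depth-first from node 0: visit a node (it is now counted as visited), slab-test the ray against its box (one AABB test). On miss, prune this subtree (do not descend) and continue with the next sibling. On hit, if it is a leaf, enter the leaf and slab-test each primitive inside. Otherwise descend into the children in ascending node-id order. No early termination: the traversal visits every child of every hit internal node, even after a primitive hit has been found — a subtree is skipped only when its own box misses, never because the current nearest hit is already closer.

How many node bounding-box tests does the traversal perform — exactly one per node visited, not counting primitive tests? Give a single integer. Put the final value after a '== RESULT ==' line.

Walk:
N0 x:[15,85/3] y:[-1/2,41/2] z:[34/3,73/3] -> hit [15,41/2], descend [3, 5, 11, 14]
  N3 x:[15,50/3] y:[-1/2,14] z:[53/3,73/3] -> miss, prune
  N5 x:[26,85/3] y:[23/2,31/2] z:[21,24] -> miss, prune
  N11 x:[22,79/3] y:[-1/2,13] z:[34/3,53/3] -> miss, prune
  N14 x:[49/3,64/3] y:[23/2,41/2] z:[41/3,68/3] -> hit [49/3,41/2], descend [2, 8, 10, 13]
    N2 x:[52/3,64/3] y:[27/2,16] z:[41/3,49/3] -> miss, prune
    N8 x:[53/3,61/3] y:[29/2,41/2] z:[49/3,56/3] -> hit [53/3,56/3] leaf, test {P7(miss), P15(miss)}
    N10 x:[17,19] y:[35/2,37/2] z:[64/3,68/3] -> miss, prune
    N13 x:[49/3,55/3] y:[23/2,14] z:[47/3,50/3] -> miss, prune

order=[0, 3, 5, 11, 14, 2, 8, 10, 13]  |boxes|=9  |leaves|=1  hit=miss

== RESULT ==
9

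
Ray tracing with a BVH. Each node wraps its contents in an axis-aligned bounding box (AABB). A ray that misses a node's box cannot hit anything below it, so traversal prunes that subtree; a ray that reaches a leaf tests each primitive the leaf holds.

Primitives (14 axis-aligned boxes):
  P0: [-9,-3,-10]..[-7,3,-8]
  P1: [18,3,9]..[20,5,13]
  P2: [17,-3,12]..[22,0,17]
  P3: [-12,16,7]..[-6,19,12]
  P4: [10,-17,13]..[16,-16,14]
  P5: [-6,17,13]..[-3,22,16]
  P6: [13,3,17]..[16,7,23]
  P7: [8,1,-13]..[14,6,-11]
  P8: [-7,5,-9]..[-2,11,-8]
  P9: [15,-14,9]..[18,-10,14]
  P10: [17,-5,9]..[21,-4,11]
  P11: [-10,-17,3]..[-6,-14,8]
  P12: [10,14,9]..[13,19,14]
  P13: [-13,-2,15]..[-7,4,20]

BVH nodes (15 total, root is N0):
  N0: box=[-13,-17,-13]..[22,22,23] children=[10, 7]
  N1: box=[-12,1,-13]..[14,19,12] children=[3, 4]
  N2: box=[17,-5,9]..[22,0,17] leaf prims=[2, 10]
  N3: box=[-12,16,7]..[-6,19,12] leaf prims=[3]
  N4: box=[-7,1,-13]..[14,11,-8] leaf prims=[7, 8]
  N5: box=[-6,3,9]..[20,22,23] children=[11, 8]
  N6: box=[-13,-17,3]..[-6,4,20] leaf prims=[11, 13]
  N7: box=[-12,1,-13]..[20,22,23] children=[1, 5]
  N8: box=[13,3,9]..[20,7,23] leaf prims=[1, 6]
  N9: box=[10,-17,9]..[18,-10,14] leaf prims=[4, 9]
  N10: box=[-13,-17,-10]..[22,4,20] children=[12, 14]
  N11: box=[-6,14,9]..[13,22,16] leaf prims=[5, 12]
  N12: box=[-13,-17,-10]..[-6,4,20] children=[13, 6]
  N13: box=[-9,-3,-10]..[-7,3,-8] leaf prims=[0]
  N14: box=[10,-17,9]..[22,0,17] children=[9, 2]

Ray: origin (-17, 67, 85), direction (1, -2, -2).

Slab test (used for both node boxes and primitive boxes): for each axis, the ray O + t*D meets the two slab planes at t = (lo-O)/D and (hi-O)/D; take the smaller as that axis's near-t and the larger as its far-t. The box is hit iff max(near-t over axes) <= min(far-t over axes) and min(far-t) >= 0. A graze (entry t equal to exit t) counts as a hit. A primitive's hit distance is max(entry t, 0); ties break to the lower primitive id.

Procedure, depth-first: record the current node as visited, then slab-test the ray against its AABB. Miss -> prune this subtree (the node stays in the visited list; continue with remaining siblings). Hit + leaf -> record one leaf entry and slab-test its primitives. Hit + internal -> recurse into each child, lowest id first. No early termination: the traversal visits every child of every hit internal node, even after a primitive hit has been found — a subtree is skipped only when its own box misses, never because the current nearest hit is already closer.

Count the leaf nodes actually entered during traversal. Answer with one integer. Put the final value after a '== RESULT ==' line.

Trace the traversal:
N0 x:[4,39] y:[45/2,42] z:[31,49] -> hit [31,39], descend [7, 10]
  N7 x:[5,37] y:[45/2,33] z:[31,49] -> hit [31,33], descend [1, 5]
    N1 x:[5,31] y:[24,33] z:[73/2,49] -> miss, prune
    N5 x:[11,37] y:[45/2,32] z:[31,38] -> hit [31,32], descend [8, 11]
      N8 x:[30,37] y:[30,32] z:[31,38] -> hit [31,32] leaf, test {P1(miss), P6@t=31}
      N11 x:[11,30] y:[45/2,53/2] z:[69/2,38] -> miss, prune
  N10 x:[4,39] y:[63/2,42] z:[65/2,95/2] -> hit [65/2,39], descend [12, 14]
    N12 x:[4,11] y:[63/2,42] z:[65/2,95/2] -> miss, prune
    N14 x:[27,39] y:[67/2,42] z:[34,38] -> hit [34,38], descend [2, 9]
      N2 x:[34,39] y:[67/2,36] z:[34,38] -> hit [34,36] leaf, test {P2@t=34, P10(miss)}
      N9 x:[27,35] y:[77/2,42] z:[71/2,38] -> miss, prune

Summary -> nodes [0, 7, 1, 5, 8, 11, 10, 12, 14, 2, 9]; box-tests=11; leaf-entries=2; first=P6

== RESULT ==
2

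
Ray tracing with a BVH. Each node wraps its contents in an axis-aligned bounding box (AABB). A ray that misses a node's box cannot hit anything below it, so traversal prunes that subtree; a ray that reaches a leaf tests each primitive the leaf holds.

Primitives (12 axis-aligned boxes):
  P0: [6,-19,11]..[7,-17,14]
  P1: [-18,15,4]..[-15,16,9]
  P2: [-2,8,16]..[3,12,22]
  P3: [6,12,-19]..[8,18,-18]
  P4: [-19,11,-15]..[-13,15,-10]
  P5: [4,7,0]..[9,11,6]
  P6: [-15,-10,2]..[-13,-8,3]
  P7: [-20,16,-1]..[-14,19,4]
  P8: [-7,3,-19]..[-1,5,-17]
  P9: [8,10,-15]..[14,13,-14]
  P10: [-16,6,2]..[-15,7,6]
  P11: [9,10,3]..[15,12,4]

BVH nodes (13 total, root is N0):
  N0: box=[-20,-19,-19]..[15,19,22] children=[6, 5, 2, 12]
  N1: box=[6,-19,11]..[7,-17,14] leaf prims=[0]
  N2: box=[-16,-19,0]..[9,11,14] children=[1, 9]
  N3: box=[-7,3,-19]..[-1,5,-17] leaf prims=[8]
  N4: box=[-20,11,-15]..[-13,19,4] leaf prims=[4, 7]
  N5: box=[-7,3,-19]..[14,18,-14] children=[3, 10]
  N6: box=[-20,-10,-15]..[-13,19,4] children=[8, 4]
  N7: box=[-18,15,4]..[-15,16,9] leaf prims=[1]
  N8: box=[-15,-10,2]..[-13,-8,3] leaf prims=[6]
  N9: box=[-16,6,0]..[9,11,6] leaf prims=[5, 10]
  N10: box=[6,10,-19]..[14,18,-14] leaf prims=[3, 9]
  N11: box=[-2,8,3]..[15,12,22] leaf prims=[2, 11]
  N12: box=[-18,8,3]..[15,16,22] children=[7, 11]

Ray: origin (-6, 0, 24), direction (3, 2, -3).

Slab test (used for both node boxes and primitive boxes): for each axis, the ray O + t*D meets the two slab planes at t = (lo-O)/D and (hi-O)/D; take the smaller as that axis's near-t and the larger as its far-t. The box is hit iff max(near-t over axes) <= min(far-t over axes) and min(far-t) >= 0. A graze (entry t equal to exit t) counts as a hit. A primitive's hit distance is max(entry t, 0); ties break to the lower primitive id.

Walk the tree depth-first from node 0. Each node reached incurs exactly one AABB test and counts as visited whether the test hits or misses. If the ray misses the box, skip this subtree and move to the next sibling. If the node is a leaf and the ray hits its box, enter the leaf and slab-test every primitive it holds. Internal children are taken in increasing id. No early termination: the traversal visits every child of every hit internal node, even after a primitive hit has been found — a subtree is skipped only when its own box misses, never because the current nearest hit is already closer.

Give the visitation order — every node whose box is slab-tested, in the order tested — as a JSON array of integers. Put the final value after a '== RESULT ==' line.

Traverse from the root:
N0 x:[-14/3,7] y:[-19/2,19/2] z:[2/3,43/3] -> hit [2/3,7], descend [2, 5, 6, 12]
  N2 x:[-10/3,5] y:[-19/2,11/2] z:[10/3,8] -> hit [10/3,5], descend [1, 9]
    N1 x:[4,13/3] y:[-19/2,-17/2] z:[10/3,13/3] -> miss, prune
    N9 x:[-10/3,5] y:[3,11/2] z:[6,8] -> miss, prune
  N5 x:[-1/3,20/3] y:[3/2,9] z:[38/3,43/3] -> miss, prune
  N6 x:[-14/3,-7/3] y:[-5,19/2] z:[20/3,13] -> miss, prune
  N12 x:[-4,7] y:[4,8] z:[2/3,7] -> hit [4,7], descend [7, 11]
    N7 x:[-4,-3] y:[15/2,8] z:[5,20/3] -> miss, prune
    N11 x:[4/3,7] y:[4,6] z:[2/3,7] -> hit [4,6] leaf, test {P2(miss), P11(miss)}

9 AABB tests over nodes [0, 2, 1, 9, 5, 6, 12, 7, 11]; 1 leaf entered; closest miss.

== RESULT ==
[0, 2, 1, 9, 5, 6, 12, 7, 11]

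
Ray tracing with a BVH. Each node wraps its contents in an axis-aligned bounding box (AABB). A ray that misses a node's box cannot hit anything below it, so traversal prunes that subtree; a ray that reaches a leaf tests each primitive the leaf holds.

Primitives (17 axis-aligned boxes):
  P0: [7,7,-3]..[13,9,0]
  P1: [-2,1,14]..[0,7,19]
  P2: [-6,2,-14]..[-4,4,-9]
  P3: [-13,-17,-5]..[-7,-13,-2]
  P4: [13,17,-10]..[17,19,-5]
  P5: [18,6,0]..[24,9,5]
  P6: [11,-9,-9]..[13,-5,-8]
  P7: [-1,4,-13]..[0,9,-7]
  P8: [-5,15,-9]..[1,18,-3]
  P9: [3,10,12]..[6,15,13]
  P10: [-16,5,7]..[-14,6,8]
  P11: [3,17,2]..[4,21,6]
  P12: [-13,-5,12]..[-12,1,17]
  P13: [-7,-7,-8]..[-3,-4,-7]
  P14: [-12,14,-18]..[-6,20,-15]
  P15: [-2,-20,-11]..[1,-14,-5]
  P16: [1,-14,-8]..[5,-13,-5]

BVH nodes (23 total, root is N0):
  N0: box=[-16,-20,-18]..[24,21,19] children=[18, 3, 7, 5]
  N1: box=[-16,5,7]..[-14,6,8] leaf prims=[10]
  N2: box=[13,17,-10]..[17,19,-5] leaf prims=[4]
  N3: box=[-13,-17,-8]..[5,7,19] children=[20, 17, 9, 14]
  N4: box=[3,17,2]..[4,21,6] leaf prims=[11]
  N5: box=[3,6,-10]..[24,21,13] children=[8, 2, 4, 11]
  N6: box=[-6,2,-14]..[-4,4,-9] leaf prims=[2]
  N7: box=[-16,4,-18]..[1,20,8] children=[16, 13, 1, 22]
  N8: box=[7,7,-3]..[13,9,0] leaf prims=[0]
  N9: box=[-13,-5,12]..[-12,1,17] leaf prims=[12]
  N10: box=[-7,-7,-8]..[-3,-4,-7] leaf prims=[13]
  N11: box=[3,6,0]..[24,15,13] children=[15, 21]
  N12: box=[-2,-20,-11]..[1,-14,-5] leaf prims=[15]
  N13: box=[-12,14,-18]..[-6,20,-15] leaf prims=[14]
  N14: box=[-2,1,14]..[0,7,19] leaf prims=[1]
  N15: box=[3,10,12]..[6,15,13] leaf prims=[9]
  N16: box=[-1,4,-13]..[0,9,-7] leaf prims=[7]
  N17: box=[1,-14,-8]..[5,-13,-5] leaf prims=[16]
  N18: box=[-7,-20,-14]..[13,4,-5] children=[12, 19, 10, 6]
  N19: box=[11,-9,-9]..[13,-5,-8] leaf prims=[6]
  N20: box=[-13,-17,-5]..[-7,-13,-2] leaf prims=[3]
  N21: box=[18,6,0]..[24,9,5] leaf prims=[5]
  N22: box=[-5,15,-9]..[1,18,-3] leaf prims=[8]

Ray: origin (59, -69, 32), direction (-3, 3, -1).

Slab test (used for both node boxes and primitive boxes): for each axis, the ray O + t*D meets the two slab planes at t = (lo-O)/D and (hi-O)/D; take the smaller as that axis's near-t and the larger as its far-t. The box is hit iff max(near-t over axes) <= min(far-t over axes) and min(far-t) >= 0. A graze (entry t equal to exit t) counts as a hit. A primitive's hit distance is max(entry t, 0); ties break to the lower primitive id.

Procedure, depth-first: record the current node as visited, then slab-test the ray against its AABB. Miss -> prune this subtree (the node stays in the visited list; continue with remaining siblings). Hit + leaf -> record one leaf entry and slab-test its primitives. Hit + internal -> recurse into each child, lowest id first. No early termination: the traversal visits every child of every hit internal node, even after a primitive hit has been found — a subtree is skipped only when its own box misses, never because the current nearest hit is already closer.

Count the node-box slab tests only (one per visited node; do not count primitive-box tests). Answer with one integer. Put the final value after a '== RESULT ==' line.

Walk:
N0 x:[35/3,25] y:[49/3,30] z:[13,50] -> hit [49/3,25], descend [3, 5, 7, 18]
  N3 x:[18,24] y:[52/3,76/3] z:[13,40] -> hit [18,24], descend [9, 14, 17, 20]
    N9 x:[71/3,24] y:[64/3,70/3] z:[15,20] -> miss, prune
    N14 x:[59/3,61/3] y:[70/3,76/3] z:[13,18] -> miss, prune
    N17 x:[18,58/3] y:[55/3,56/3] z:[37,40] -> miss, prune
    N20 x:[22,24] y:[52/3,56/3] z:[34,37] -> miss, prune
  N5 x:[35/3,56/3] y:[25,30] z:[19,42] -> miss, prune
  N7 x:[58/3,25] y:[73/3,89/3] z:[24,50] -> hit [73/3,25], descend [1, 13, 16, 22]
    N1 x:[73/3,25] y:[74/3,25] z:[24,25] -> hit [74/3,25] leaf, test {P10@t=74/3}
    N13 x:[65/3,71/3] y:[83/3,89/3] z:[47,50] -> miss, prune
    N16 x:[59/3,20] y:[73/3,26] z:[39,45] -> miss, prune
    N22 x:[58/3,64/3] y:[28,29] z:[35,41] -> miss, prune
  N18 x:[46/3,22] y:[49/3,73/3] z:[37,46] -> miss, prune

Visited [0, 3, 9, 14, 17, 20, 5, 7, 1, 13, 16, 22, 18]. Tests: 13 box, 1 leaf. Nearest: P10.

== RESULT ==
13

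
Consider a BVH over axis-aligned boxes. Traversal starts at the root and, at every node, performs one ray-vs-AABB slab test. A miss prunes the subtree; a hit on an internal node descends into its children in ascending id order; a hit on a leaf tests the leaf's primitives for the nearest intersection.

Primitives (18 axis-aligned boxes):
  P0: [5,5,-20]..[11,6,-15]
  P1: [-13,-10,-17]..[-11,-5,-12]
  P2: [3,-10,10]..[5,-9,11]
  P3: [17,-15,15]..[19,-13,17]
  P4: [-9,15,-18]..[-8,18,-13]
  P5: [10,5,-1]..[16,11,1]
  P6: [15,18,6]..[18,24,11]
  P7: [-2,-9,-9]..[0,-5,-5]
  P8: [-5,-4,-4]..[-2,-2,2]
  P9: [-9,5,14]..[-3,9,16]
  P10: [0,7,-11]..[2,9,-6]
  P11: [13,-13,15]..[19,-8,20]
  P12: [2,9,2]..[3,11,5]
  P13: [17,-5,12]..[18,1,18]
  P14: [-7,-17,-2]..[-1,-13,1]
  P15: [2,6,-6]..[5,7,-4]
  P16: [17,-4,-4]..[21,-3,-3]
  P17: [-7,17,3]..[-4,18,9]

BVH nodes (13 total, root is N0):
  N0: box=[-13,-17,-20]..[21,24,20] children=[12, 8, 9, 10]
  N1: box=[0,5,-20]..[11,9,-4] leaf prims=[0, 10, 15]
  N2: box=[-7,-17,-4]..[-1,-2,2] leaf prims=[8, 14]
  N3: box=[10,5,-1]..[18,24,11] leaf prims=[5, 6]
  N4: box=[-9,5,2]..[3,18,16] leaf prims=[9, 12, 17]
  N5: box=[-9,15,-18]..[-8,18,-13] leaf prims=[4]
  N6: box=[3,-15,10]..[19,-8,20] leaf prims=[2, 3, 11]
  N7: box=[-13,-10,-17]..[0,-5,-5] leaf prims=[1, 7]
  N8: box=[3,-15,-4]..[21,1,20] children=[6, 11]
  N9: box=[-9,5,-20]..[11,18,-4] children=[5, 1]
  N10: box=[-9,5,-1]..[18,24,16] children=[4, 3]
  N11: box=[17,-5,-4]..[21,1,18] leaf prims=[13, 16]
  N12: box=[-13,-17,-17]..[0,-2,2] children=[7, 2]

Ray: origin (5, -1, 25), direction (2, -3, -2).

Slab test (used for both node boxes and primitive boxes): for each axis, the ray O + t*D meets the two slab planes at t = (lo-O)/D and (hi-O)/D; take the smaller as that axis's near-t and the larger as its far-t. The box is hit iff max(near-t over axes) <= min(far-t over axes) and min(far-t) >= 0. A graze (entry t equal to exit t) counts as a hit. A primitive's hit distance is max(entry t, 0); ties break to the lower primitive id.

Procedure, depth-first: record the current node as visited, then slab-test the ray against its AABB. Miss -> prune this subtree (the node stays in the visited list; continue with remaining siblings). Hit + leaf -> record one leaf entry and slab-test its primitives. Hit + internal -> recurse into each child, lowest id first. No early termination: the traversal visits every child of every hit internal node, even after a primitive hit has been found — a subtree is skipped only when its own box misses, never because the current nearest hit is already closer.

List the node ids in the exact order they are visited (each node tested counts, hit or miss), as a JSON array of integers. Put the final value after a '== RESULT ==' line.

Walk:
N0 x:[-9,8] y:[-25/3,16/3] z:[5/2,45/2] -> hit [5/2,16/3], descend [8, 9, 10, 12]
  N8 x:[-1,8] y:[-2/3,14/3] z:[5/2,29/2] -> hit [5/2,14/3], descend [6, 11]
    N6 x:[-1,7] y:[7/3,14/3] z:[5/2,15/2] -> hit [5/2,14/3] leaf, test {P2(miss), P3(miss), P11@t=4}
    N11 x:[6,8] y:[-2/3,4/3] z:[7/2,29/2] -> miss, prune
  N9 x:[-7,3] y:[-19/3,-2] z:[29/2,45/2] -> miss, prune
  N10 x:[-7,13/2] y:[-25/3,-2] z:[9/2,13] -> miss, prune
  N12 x:[-9,-5/2] y:[1/3,16/3] z:[23/2,21] -> miss, prune

7 AABB tests over nodes [0, 8, 6, 11, 9, 10, 12]; 1 leaf entered; closest P11.

== RESULT ==
[0, 8, 6, 11, 9, 10, 12]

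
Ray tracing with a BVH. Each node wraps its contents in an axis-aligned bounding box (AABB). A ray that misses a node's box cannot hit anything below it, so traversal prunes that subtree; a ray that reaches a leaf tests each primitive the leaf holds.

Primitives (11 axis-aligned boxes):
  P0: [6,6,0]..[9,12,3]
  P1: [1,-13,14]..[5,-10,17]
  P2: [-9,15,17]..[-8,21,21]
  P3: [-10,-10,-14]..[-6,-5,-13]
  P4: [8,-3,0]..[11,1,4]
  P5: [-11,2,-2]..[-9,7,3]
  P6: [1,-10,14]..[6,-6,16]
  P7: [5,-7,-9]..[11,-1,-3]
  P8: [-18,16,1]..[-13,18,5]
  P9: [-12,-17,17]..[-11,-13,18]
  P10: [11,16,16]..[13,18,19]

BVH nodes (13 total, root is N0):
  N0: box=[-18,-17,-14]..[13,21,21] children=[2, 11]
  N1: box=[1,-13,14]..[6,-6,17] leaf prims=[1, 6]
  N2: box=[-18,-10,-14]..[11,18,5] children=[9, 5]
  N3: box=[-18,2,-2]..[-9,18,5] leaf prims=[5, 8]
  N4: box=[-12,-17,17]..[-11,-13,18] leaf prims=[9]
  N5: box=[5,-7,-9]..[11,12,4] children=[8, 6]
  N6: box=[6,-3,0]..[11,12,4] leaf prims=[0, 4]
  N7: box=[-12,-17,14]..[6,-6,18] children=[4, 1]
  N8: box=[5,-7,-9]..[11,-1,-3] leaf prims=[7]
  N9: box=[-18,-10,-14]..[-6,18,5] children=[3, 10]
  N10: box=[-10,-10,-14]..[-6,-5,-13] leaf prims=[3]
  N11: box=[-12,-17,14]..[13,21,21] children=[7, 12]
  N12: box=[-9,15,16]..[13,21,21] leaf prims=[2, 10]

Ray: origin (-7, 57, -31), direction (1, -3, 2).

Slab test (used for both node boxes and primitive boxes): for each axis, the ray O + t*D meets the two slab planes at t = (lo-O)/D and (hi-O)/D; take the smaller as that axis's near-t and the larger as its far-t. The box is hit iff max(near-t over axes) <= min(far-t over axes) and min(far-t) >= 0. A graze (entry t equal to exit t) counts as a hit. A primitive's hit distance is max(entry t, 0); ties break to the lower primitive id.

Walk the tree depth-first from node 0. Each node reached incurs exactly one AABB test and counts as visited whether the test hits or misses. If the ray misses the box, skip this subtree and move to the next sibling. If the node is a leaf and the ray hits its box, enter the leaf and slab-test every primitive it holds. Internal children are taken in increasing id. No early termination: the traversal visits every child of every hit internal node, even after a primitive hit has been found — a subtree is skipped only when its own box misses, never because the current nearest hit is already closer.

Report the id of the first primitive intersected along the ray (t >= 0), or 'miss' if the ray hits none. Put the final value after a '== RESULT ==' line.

Walk:
N0 x:[-11,20] y:[12,74/3] z:[17/2,26] -> hit [12,20], descend [2, 11]
  N2 x:[-11,18] y:[13,67/3] z:[17/2,18] -> hit [13,18], descend [5, 9]
    N5 x:[12,18] y:[15,64/3] z:[11,35/2] -> hit [15,35/2], descend [6, 8]
      N6 x:[13,18] y:[15,20] z:[31/2,35/2] -> hit [31/2,35/2] leaf, test {P0@t=31/2, P4(miss)}
      N8 x:[12,18] y:[58/3,64/3] z:[11,14] -> miss, prune
    N9 x:[-11,1] y:[13,67/3] z:[17/2,18] -> miss, prune
  N11 x:[-5,20] y:[12,74/3] z:[45/2,26] -> miss, prune

order=[0, 2, 5, 6, 8, 9, 11]  |boxes|=7  |leaves|=1  hit=P0

== RESULT ==
0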